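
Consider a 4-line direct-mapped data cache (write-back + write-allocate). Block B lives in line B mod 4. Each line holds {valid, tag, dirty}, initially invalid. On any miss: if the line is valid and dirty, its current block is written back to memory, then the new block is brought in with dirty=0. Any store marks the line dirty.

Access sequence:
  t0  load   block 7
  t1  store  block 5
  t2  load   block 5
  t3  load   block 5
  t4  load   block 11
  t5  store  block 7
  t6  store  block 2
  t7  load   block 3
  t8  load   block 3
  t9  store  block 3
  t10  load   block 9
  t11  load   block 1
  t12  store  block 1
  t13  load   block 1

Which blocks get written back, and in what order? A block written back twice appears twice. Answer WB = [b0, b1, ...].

0: R B7 -> L3 miss  d=-]
1: W B5 -> L1 miss  d=D]
2: R B5 -> L1 hit  d=D]
3: R B5 -> L1 hit  d=D]
4: R B11 -> L3 miss  d=-]
5: W B7 -> L3 miss  d=D]
6: W B2 -> L2 miss  d=D]
7: R B3 -> L3 miss wb->B7  d=-]
8: R B3 -> L3 hit  d=-]
9: W B3 -> L3 hit  d=D]
10: R B9 -> L1 miss wb->B5  d=-]
11: R B1 -> L1 miss  d=-]
12: W B1 -> L1 hit  d=D]
13: R B1 -> L1 hit  d=D]

WB = [7, 5]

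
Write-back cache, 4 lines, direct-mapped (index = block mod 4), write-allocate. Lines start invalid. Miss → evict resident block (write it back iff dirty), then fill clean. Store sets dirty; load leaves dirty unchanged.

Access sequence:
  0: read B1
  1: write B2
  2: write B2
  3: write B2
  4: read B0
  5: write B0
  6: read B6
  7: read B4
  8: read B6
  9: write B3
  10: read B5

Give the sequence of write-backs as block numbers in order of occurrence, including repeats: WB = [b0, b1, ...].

0: R B1 → L1 miss [-]
1: W B2 → L2 miss [D]
2: W B2 → L2 hit [D]
3: W B2 → L2 hit [D]
4: R B0 → L0 miss [-]
5: W B0 → L0 hit [D]
6: R B6 → L2 miss wb→B2 [-]
7: R B4 → L0 miss wb→B0 [-]
8: R B6 → L2 hit [-]
9: W B3 → L3 miss [D]
10: R B5 → L1 miss [-]

WB = [2, 0]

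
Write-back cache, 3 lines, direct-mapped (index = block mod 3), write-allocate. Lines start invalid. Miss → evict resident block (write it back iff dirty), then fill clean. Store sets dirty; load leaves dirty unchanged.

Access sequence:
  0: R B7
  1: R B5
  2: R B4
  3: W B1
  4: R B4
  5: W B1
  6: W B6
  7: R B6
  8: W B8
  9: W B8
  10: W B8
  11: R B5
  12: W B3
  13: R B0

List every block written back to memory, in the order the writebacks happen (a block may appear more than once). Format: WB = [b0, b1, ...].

WB = [1, 8, 6, 3]

0: R B7 → L1 miss [-]
1: R B5 → L2 miss [-]
2: R B4 → L1 miss [-]
3: W B1 → L1 miss [D]
4: R B4 → L1 miss wb→B1 [-]
5: W B1 → L1 miss [D]
6: W B6 → L0 miss [D]
7: R B6 → L0 hit [D]
8: W B8 → L2 miss [D]
9: W B8 → L2 hit [D]
10: W B8 → L2 hit [D]
11: R B5 → L2 miss wb→B8 [-]
12: W B3 → L0 miss wb→B6 [D]
13: R B0 → L0 miss wb→B3 [-]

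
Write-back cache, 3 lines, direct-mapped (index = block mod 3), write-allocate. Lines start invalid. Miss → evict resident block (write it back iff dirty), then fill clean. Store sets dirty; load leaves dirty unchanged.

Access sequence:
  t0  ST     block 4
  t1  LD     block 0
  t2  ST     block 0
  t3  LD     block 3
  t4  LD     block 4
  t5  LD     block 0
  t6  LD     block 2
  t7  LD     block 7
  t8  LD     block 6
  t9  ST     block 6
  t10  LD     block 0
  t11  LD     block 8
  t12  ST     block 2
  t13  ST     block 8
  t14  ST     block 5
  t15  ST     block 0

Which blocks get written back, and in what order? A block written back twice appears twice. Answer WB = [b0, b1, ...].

0: W B4 → L1 miss [D]
1: R B0 → L0 miss [-]
2: W B0 → L0 hit [D]
3: R B3 → L0 miss wb→B0 [-]
4: R B4 → L1 hit [D]
5: R B0 → L0 miss [-]
6: R B2 → L2 miss [-]
7: R B7 → L1 miss wb→B4 [-]
8: R B6 → L0 miss [-]
9: W B6 → L0 hit [D]
10: R B0 → L0 miss wb→B6 [-]
11: R B8 → L2 miss [-]
12: W B2 → L2 miss [D]
13: W B8 → L2 miss wb→B2 [D]
14: W B5 → L2 miss wb→B8 [D]
15: W B0 → L0 hit [D]

WB = [0, 4, 6, 2, 8]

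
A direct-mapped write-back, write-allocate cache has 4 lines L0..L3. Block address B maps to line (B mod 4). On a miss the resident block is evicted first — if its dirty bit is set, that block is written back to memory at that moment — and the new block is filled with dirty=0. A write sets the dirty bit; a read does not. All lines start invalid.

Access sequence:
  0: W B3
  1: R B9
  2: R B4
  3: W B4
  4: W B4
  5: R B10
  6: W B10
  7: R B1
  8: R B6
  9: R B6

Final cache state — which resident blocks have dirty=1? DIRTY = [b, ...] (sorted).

DIRTY = [3, 4]

0: W B3 → L3 miss [D]
1: R B9 → L1 miss [-]
2: R B4 → L0 miss [-]
3: W B4 → L0 hit [D]
4: W B4 → L0 hit [D]
5: R B10 → L2 miss [-]
6: W B10 → L2 hit [D]
7: R B1 → L1 miss [-]
8: R B6 → L2 miss wb→B10 [-]
9: R B6 → L2 hit [-]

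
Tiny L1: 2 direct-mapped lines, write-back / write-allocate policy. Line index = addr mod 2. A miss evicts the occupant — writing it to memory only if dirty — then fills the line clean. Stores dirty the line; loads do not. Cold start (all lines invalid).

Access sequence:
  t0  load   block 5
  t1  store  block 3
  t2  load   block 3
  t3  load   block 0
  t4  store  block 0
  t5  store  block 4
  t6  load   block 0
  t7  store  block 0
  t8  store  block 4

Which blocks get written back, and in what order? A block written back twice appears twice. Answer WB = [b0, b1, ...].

0: R B5 → L1 miss [-]
1: W B3 → L1 miss [D]
2: R B3 → L1 hit [D]
3: R B0 → L0 miss [-]
4: W B0 → L0 hit [D]
5: W B4 → L0 miss wb→B0 [D]
6: R B0 → L0 miss wb→B4 [-]
7: W B0 → L0 hit [D]
8: W B4 → L0 miss wb→B0 [D]

WB = [0, 4, 0]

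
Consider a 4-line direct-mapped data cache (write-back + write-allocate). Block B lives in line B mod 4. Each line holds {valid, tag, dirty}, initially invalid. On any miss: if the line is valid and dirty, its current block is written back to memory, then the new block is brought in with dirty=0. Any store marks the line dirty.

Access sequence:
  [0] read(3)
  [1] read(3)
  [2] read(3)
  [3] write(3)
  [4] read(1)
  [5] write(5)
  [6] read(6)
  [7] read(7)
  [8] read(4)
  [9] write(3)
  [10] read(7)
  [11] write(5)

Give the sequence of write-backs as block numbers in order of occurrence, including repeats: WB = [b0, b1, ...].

WB = [3, 3]

0: R B3 → L3 miss [-]
1: R B3 → L3 hit [-]
2: R B3 → L3 hit [-]
3: W B3 → L3 hit [D]
4: R B1 → L1 miss [-]
5: W B5 → L1 miss [D]
6: R B6 → L2 miss [-]
7: R B7 → L3 miss wb→B3 [-]
8: R B4 → L0 miss [-]
9: W B3 → L3 miss [D]
10: R B7 → L3 miss wb→B3 [-]
11: W B5 → L1 hit [D]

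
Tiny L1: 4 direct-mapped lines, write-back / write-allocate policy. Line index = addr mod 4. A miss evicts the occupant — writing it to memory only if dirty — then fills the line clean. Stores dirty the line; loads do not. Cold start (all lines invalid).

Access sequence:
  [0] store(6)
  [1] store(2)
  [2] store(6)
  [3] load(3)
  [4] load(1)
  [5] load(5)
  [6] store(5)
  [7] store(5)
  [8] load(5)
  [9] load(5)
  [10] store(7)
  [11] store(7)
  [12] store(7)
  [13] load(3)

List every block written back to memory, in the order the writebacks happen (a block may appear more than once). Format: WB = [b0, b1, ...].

0: W B6 → L2 miss [D]
1: W B2 → L2 miss wb→B6 [D]
2: W B6 → L2 miss wb→B2 [D]
3: R B3 → L3 miss [-]
4: R B1 → L1 miss [-]
5: R B5 → L1 miss [-]
6: W B5 → L1 hit [D]
7: W B5 → L1 hit [D]
8: R B5 → L1 hit [D]
9: R B5 → L1 hit [D]
10: W B7 → L3 miss [D]
11: W B7 → L3 hit [D]
12: W B7 → L3 hit [D]
13: R B3 → L3 miss wb→B7 [-]

WB = [6, 2, 7]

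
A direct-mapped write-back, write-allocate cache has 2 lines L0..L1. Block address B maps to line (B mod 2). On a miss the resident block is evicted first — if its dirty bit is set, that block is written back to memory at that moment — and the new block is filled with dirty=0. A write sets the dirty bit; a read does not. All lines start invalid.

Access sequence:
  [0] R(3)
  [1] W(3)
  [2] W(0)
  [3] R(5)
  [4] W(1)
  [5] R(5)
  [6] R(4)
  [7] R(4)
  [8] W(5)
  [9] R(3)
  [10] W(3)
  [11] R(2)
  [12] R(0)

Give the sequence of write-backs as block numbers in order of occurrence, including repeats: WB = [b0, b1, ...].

WB = [3, 1, 0, 5]

  0 | R B3 → L1 miss [-]
  1 | W B3 → L1 hit [D]
  2 | W B0 → L0 miss [D]
  3 | R B5 → L1 miss wb→B3 [-]
  4 | W B1 → L1 miss [D]
  5 | R B5 → L1 miss wb→B1 [-]
  6 | R B4 → L0 miss wb→B0 [-]
  7 | R B4 → L0 hit [-]
  8 | W B5 → L1 hit [D]
  9 | R B3 → L1 miss wb→B5 [-]
  10 | W B3 → L1 hit [D]
  11 | R B2 → L0 miss [-]
  12 | R B0 → L0 miss [-]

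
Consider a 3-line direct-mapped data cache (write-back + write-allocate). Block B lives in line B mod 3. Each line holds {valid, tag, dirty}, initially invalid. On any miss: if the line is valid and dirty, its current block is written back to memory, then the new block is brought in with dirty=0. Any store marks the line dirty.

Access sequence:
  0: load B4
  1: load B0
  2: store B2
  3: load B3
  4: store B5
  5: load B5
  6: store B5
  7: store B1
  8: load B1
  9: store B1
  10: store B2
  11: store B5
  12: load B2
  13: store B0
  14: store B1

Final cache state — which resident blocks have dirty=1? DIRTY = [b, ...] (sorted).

DIRTY = [0, 1]

  0 | R B4 → L1 miss [-]
  1 | R B0 → L0 miss [-]
  2 | W B2 → L2 miss [D]
  3 | R B3 → L0 miss [-]
  4 | W B5 → L2 miss wb→B2 [D]
  5 | R B5 → L2 hit [D]
  6 | W B5 → L2 hit [D]
  7 | W B1 → L1 miss [D]
  8 | R B1 → L1 hit [D]
  9 | W B1 → L1 hit [D]
  10 | W B2 → L2 miss wb→B5 [D]
  11 | W B5 → L2 miss wb→B2 [D]
  12 | R B2 → L2 miss wb→B5 [-]
  13 | W B0 → L0 miss [D]
  14 | W B1 → L1 hit [D]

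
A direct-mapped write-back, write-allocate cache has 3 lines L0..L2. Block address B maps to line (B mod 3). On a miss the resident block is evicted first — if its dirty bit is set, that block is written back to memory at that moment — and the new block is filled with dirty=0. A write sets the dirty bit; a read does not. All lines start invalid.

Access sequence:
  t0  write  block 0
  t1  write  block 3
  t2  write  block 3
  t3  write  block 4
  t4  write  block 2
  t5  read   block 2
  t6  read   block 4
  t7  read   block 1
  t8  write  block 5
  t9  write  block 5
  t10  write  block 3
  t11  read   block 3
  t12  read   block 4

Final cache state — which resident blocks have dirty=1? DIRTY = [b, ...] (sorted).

0: W B0 -> L0 miss  d=D]
1: W B3 -> L0 miss wb->B0  d=D]
2: W B3 -> L0 hit  d=D]
3: W B4 -> L1 miss  d=D]
4: W B2 -> L2 miss  d=D]
5: R B2 -> L2 hit  d=D]
6: R B4 -> L1 hit  d=D]
7: R B1 -> L1 miss wb->B4  d=-]
8: W B5 -> L2 miss wb->B2  d=D]
9: W B5 -> L2 hit  d=D]
10: W B3 -> L0 hit  d=D]
11: R B3 -> L0 hit  d=D]
12: R B4 -> L1 miss  d=-]

DIRTY = [3, 5]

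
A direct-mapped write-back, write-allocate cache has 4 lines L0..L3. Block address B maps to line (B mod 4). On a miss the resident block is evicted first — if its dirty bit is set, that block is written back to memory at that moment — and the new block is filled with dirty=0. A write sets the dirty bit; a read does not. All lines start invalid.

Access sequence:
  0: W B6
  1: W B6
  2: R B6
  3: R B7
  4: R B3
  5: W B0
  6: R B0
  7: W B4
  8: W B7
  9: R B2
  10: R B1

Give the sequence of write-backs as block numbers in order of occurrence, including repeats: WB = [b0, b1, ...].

0: W B6 -> L2 miss  d=D]
1: W B6 -> L2 hit  d=D]
2: R B6 -> L2 hit  d=D]
3: R B7 -> L3 miss  d=-]
4: R B3 -> L3 miss  d=-]
5: W B0 -> L0 miss  d=D]
6: R B0 -> L0 hit  d=D]
7: W B4 -> L0 miss wb->B0  d=D]
8: W B7 -> L3 miss  d=D]
9: R B2 -> L2 miss wb->B6  d=-]
10: R B1 -> L1 miss  d=-]

WB = [0, 6]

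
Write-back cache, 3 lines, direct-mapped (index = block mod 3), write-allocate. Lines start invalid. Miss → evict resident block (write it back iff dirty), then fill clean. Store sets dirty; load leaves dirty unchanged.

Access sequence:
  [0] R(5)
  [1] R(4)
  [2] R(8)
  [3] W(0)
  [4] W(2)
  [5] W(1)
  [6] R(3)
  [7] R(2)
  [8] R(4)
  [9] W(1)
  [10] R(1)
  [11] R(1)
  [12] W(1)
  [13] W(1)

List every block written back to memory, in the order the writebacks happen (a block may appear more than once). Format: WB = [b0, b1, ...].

0: R B5 → L2 miss [-]
1: R B4 → L1 miss [-]
2: R B8 → L2 miss [-]
3: W B0 → L0 miss [D]
4: W B2 → L2 miss [D]
5: W B1 → L1 miss [D]
6: R B3 → L0 miss wb→B0 [-]
7: R B2 → L2 hit [D]
8: R B4 → L1 miss wb→B1 [-]
9: W B1 → L1 miss [D]
10: R B1 → L1 hit [D]
11: R B1 → L1 hit [D]
12: W B1 → L1 hit [D]
13: W B1 → L1 hit [D]

WB = [0, 1]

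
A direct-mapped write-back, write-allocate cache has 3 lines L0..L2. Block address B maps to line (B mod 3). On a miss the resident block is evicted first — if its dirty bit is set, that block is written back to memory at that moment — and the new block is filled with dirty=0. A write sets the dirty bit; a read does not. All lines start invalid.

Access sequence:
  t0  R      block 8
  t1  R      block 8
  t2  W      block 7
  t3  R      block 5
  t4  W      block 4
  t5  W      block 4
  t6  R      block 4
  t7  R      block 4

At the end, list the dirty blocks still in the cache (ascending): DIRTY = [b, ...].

DIRTY = [4]

0: R B8 → L2 miss [-]
1: R B8 → L2 hit [-]
2: W B7 → L1 miss [D]
3: R B5 → L2 miss [-]
4: W B4 → L1 miss wb→B7 [D]
5: W B4 → L1 hit [D]
6: R B4 → L1 hit [D]
7: R B4 → L1 hit [D]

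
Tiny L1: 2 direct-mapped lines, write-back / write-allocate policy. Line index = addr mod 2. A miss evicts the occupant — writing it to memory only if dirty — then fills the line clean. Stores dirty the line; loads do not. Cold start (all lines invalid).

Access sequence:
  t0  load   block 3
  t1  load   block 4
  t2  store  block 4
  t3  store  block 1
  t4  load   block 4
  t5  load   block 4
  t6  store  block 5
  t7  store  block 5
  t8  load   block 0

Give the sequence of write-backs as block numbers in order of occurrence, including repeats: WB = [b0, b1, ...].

WB = [1, 4]

0: R B3 → L1 miss [-]
1: R B4 → L0 miss [-]
2: W B4 → L0 hit [D]
3: W B1 → L1 miss [D]
4: R B4 → L0 hit [D]
5: R B4 → L0 hit [D]
6: W B5 → L1 miss wb→B1 [D]
7: W B5 → L1 hit [D]
8: R B0 → L0 miss wb→B4 [-]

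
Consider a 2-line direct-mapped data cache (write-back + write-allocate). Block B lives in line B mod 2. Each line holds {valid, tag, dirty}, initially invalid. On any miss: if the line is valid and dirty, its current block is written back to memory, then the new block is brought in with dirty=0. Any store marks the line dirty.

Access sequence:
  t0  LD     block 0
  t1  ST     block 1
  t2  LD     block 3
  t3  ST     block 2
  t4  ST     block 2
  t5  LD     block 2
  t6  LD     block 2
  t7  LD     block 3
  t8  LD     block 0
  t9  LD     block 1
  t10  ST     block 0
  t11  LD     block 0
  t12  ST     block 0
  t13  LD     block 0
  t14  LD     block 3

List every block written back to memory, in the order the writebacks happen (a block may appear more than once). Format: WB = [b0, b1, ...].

0: R B0 → L0 miss [-]
1: W B1 → L1 miss [D]
2: R B3 → L1 miss wb→B1 [-]
3: W B2 → L0 miss [D]
4: W B2 → L0 hit [D]
5: R B2 → L0 hit [D]
6: R B2 → L0 hit [D]
7: R B3 → L1 hit [-]
8: R B0 → L0 miss wb→B2 [-]
9: R B1 → L1 miss [-]
10: W B0 → L0 hit [D]
11: R B0 → L0 hit [D]
12: W B0 → L0 hit [D]
13: R B0 → L0 hit [D]
14: R B3 → L1 miss [-]

WB = [1, 2]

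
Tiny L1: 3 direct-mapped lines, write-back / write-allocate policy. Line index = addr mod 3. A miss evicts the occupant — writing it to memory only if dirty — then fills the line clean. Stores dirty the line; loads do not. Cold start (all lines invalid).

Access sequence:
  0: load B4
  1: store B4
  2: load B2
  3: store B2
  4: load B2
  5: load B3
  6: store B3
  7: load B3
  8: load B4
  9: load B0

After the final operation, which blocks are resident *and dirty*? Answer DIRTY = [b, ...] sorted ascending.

0: R B4 -> L1 miss  d=-]
1: W B4 -> L1 hit  d=D]
2: R B2 -> L2 miss  d=-]
3: W B2 -> L2 hit  d=D]
4: R B2 -> L2 hit  d=D]
5: R B3 -> L0 miss  d=-]
6: W B3 -> L0 hit  d=D]
7: R B3 -> L0 hit  d=D]
8: R B4 -> L1 hit  d=D]
9: R B0 -> L0 miss wb->B3  d=-]

DIRTY = [2, 4]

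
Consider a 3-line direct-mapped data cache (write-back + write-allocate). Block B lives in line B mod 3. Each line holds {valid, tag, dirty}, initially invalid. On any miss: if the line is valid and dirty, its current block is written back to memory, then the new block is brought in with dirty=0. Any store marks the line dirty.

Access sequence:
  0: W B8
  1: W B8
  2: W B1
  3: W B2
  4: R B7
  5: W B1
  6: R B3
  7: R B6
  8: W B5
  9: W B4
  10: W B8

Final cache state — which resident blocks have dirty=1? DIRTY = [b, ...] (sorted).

0: W B8 -> L2 miss  d=D]
1: W B8 -> L2 hit  d=D]
2: W B1 -> L1 miss  d=D]
3: W B2 -> L2 miss wb->B8  d=D]
4: R B7 -> L1 miss wb->B1  d=-]
5: W B1 -> L1 miss  d=D]
6: R B3 -> L0 miss  d=-]
7: R B6 -> L0 miss  d=-]
8: W B5 -> L2 miss wb->B2  d=D]
9: W B4 -> L1 miss wb->B1  d=D]
10: W B8 -> L2 miss wb->B5  d=D]

DIRTY = [4, 8]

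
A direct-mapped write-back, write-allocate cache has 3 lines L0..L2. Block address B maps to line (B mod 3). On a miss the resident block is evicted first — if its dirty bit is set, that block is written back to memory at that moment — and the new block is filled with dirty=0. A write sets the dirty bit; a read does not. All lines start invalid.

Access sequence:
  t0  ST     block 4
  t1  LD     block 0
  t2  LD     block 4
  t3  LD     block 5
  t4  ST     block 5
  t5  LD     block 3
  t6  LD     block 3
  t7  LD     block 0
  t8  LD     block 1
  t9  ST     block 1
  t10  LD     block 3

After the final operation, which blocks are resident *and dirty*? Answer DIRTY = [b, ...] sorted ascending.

  0 | W B4 → L1 miss [D]
  1 | R B0 → L0 miss [-]
  2 | R B4 → L1 hit [D]
  3 | R B5 → L2 miss [-]
  4 | W B5 → L2 hit [D]
  5 | R B3 → L0 miss [-]
  6 | R B3 → L0 hit [-]
  7 | R B0 → L0 miss [-]
  8 | R B1 → L1 miss wb→B4 [-]
  9 | W B1 → L1 hit [D]
  10 | R B3 → L0 miss [-]

DIRTY = [1, 5]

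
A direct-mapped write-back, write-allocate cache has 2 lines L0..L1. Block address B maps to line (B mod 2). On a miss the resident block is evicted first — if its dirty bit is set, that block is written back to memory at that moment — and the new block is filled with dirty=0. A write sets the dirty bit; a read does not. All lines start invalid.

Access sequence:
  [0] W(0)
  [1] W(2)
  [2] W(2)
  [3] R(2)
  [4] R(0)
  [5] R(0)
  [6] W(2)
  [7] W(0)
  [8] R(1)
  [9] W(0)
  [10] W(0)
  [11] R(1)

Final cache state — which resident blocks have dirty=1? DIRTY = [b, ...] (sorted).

0: W B0 -> L0 miss  d=D]
1: W B2 -> L0 miss wb->B0  d=D]
2: W B2 -> L0 hit  d=D]
3: R B2 -> L0 hit  d=D]
4: R B0 -> L0 miss wb->B2  d=-]
5: R B0 -> L0 hit  d=-]
6: W B2 -> L0 miss  d=D]
7: W B0 -> L0 miss wb->B2  d=D]
8: R B1 -> L1 miss  d=-]
9: W B0 -> L0 hit  d=D]
10: W B0 -> L0 hit  d=D]
11: R B1 -> L1 hit  d=-]

DIRTY = [0]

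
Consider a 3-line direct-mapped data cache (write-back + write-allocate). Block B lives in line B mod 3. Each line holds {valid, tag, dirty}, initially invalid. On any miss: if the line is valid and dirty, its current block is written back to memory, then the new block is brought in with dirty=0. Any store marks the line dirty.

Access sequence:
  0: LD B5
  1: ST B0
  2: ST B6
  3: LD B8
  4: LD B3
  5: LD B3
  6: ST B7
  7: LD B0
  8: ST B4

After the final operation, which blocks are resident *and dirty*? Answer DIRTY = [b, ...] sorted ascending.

DIRTY = [4]

0: R B5 → L2 miss [-]
1: W B0 → L0 miss [D]
2: W B6 → L0 miss wb→B0 [D]
3: R B8 → L2 miss [-]
4: R B3 → L0 miss wb→B6 [-]
5: R B3 → L0 hit [-]
6: W B7 → L1 miss [D]
7: R B0 → L0 miss [-]
8: W B4 → L1 miss wb→B7 [D]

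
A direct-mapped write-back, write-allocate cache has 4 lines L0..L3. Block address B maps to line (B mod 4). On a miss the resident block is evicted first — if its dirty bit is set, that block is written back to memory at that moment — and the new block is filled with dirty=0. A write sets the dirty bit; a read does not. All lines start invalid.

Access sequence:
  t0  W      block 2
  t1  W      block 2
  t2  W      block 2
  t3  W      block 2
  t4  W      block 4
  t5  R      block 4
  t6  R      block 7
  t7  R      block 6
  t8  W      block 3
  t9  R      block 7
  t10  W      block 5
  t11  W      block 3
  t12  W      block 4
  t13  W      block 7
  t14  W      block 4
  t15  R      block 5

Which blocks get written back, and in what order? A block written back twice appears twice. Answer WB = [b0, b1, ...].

  0 | W B2 → L2 miss [D]
  1 | W B2 → L2 hit [D]
  2 | W B2 → L2 hit [D]
  3 | W B2 → L2 hit [D]
  4 | W B4 → L0 miss [D]
  5 | R B4 → L0 hit [D]
  6 | R B7 → L3 miss [-]
  7 | R B6 → L2 miss wb→B2 [-]
  8 | W B3 → L3 miss [D]
  9 | R B7 → L3 miss wb→B3 [-]
  10 | W B5 → L1 miss [D]
  11 | W B3 → L3 miss [D]
  12 | W B4 → L0 hit [D]
  13 | W B7 → L3 miss wb→B3 [D]
  14 | W B4 → L0 hit [D]
  15 | R B5 → L1 hit [D]

WB = [2, 3, 3]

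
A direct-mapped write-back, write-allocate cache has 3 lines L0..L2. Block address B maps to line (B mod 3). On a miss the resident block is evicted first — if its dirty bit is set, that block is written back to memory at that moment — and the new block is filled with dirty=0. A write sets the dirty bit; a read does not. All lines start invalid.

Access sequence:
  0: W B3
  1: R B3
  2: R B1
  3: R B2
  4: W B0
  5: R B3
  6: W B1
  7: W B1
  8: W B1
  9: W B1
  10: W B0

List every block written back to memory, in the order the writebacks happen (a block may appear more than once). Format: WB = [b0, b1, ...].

WB = [3, 0]

0: W B3 -> L0 miss  d=D]
1: R B3 -> L0 hit  d=D]
2: R B1 -> L1 miss  d=-]
3: R B2 -> L2 miss  d=-]
4: W B0 -> L0 miss wb->B3  d=D]
5: R B3 -> L0 miss wb->B0  d=-]
6: W B1 -> L1 hit  d=D]
7: W B1 -> L1 hit  d=D]
8: W B1 -> L1 hit  d=D]
9: W B1 -> L1 hit  d=D]
10: W B0 -> L0 miss  d=D]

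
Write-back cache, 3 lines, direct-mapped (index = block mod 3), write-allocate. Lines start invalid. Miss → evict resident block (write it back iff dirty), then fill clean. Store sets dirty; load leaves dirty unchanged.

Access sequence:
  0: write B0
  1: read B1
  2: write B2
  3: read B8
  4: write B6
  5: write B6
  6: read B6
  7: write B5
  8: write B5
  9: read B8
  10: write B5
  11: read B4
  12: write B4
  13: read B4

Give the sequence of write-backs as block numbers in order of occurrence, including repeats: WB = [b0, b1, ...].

0: W B0 → L0 miss [D]
1: R B1 → L1 miss [-]
2: W B2 → L2 miss [D]
3: R B8 → L2 miss wb→B2 [-]
4: W B6 → L0 miss wb→B0 [D]
5: W B6 → L0 hit [D]
6: R B6 → L0 hit [D]
7: W B5 → L2 miss [D]
8: W B5 → L2 hit [D]
9: R B8 → L2 miss wb→B5 [-]
10: W B5 → L2 miss [D]
11: R B4 → L1 miss [-]
12: W B4 → L1 hit [D]
13: R B4 → L1 hit [D]

WB = [2, 0, 5]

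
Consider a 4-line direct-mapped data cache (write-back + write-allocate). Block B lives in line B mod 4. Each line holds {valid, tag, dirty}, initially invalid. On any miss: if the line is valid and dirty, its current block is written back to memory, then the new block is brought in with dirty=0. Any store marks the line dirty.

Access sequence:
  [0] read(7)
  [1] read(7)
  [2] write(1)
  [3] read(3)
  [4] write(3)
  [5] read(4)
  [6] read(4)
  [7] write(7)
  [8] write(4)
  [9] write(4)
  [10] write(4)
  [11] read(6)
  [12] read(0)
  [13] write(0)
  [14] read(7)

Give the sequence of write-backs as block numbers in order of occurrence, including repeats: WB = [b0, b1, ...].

  0 | R B7 → L3 miss [-]
  1 | R B7 → L3 hit [-]
  2 | W B1 → L1 miss [D]
  3 | R B3 → L3 miss [-]
  4 | W B3 → L3 hit [D]
  5 | R B4 → L0 miss [-]
  6 | R B4 → L0 hit [-]
  7 | W B7 → L3 miss wb→B3 [D]
  8 | W B4 → L0 hit [D]
  9 | W B4 → L0 hit [D]
  10 | W B4 → L0 hit [D]
  11 | R B6 → L2 miss [-]
  12 | R B0 → L0 miss wb→B4 [-]
  13 | W B0 → L0 hit [D]
  14 | R B7 → L3 hit [D]

WB = [3, 4]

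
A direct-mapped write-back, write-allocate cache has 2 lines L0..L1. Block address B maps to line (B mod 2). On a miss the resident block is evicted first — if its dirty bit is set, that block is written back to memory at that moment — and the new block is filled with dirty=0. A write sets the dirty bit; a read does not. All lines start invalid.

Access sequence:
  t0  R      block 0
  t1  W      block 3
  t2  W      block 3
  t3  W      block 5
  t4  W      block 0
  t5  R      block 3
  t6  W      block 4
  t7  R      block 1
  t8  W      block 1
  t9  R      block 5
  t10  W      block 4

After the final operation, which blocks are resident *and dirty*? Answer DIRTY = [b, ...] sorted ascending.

0: R B0 -> L0 miss  d=-]
1: W B3 -> L1 miss  d=D]
2: W B3 -> L1 hit  d=D]
3: W B5 -> L1 miss wb->B3  d=D]
4: W B0 -> L0 hit  d=D]
5: R B3 -> L1 miss wb->B5  d=-]
6: W B4 -> L0 miss wb->B0  d=D]
7: R B1 -> L1 miss  d=-]
8: W B1 -> L1 hit  d=D]
9: R B5 -> L1 miss wb->B1  d=-]
10: W B4 -> L0 hit  d=D]

DIRTY = [4]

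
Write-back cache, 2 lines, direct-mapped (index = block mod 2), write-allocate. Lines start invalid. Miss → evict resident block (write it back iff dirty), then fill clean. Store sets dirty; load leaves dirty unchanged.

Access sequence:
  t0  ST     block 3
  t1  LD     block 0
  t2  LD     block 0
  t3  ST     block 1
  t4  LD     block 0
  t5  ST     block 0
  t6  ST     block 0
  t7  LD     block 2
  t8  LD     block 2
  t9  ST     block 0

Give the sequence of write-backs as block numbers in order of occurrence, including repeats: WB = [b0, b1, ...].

WB = [3, 0]

0: W B3 → L1 miss [D]
1: R B0 → L0 miss [-]
2: R B0 → L0 hit [-]
3: W B1 → L1 miss wb→B3 [D]
4: R B0 → L0 hit [-]
5: W B0 → L0 hit [D]
6: W B0 → L0 hit [D]
7: R B2 → L0 miss wb→B0 [-]
8: R B2 → L0 hit [-]
9: W B0 → L0 miss [D]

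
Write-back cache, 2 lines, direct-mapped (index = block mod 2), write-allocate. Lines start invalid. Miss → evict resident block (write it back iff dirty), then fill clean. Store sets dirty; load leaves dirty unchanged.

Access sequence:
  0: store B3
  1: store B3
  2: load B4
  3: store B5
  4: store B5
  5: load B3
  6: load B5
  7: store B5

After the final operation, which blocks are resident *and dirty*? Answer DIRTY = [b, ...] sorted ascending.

0: W B3 → L1 miss [D]
1: W B3 → L1 hit [D]
2: R B4 → L0 miss [-]
3: W B5 → L1 miss wb→B3 [D]
4: W B5 → L1 hit [D]
5: R B3 → L1 miss wb→B5 [-]
6: R B5 → L1 miss [-]
7: W B5 → L1 hit [D]

DIRTY = [5]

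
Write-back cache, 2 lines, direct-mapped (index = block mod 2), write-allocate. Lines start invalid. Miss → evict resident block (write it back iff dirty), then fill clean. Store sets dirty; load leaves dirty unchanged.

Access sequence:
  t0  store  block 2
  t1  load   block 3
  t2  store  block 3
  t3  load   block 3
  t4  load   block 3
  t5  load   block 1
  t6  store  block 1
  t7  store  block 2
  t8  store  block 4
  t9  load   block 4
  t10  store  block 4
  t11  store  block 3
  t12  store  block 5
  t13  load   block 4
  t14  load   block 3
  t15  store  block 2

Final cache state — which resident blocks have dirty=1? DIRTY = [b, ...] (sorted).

  0 | W B2 → L0 miss [D]
  1 | R B3 → L1 miss [-]
  2 | W B3 → L1 hit [D]
  3 | R B3 → L1 hit [D]
  4 | R B3 → L1 hit [D]
  5 | R B1 → L1 miss wb→B3 [-]
  6 | W B1 → L1 hit [D]
  7 | W B2 → L0 hit [D]
  8 | W B4 → L0 miss wb→B2 [D]
  9 | R B4 → L0 hit [D]
  10 | W B4 → L0 hit [D]
  11 | W B3 → L1 miss wb→B1 [D]
  12 | W B5 → L1 miss wb→B3 [D]
  13 | R B4 → L0 hit [D]
  14 | R B3 → L1 miss wb→B5 [-]
  15 | W B2 → L0 miss wb→B4 [D]

DIRTY = [2]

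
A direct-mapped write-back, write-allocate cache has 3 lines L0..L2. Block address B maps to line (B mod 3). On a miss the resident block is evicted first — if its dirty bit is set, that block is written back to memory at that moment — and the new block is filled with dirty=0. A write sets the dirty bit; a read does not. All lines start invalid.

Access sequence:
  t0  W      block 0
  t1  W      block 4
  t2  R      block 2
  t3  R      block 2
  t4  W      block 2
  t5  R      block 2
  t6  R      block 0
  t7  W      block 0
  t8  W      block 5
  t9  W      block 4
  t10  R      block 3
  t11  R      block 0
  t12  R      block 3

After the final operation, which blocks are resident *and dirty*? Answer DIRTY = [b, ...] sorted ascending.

0: W B0 → L0 miss [D]
1: W B4 → L1 miss [D]
2: R B2 → L2 miss [-]
3: R B2 → L2 hit [-]
4: W B2 → L2 hit [D]
5: R B2 → L2 hit [D]
6: R B0 → L0 hit [D]
7: W B0 → L0 hit [D]
8: W B5 → L2 miss wb→B2 [D]
9: W B4 → L1 hit [D]
10: R B3 → L0 miss wb→B0 [-]
11: R B0 → L0 miss [-]
12: R B3 → L0 miss [-]

DIRTY = [4, 5]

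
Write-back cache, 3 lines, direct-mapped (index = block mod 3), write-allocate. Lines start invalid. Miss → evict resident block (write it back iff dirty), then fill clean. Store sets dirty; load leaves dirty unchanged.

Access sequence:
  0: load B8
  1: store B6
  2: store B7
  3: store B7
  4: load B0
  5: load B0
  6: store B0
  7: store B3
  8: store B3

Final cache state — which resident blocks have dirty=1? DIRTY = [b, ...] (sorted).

DIRTY = [3, 7]

0: R B8 → L2 miss [-]
1: W B6 → L0 miss [D]
2: W B7 → L1 miss [D]
3: W B7 → L1 hit [D]
4: R B0 → L0 miss wb→B6 [-]
5: R B0 → L0 hit [-]
6: W B0 → L0 hit [D]
7: W B3 → L0 miss wb→B0 [D]
8: W B3 → L0 hit [D]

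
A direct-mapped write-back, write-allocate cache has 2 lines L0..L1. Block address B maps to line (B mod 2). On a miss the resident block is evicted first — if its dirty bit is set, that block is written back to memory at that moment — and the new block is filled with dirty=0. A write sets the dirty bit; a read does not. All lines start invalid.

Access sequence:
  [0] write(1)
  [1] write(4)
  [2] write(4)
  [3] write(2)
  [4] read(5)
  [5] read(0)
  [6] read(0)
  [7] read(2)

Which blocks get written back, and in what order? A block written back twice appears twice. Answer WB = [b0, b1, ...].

  0 | W B1 → L1 miss [D]
  1 | W B4 → L0 miss [D]
  2 | W B4 → L0 hit [D]
  3 | W B2 → L0 miss wb→B4 [D]
  4 | R B5 → L1 miss wb→B1 [-]
  5 | R B0 → L0 miss wb→B2 [-]
  6 | R B0 → L0 hit [-]
  7 | R B2 → L0 miss [-]

WB = [4, 1, 2]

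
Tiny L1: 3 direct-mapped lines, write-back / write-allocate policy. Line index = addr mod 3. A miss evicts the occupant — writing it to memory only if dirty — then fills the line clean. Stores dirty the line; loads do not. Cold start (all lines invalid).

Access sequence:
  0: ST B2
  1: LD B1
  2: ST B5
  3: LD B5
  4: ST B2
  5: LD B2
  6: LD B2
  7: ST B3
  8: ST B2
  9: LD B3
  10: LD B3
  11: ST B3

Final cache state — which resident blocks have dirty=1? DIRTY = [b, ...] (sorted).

0: W B2 → L2 miss [D]
1: R B1 → L1 miss [-]
2: W B5 → L2 miss wb→B2 [D]
3: R B5 → L2 hit [D]
4: W B2 → L2 miss wb→B5 [D]
5: R B2 → L2 hit [D]
6: R B2 → L2 hit [D]
7: W B3 → L0 miss [D]
8: W B2 → L2 hit [D]
9: R B3 → L0 hit [D]
10: R B3 → L0 hit [D]
11: W B3 → L0 hit [D]

DIRTY = [2, 3]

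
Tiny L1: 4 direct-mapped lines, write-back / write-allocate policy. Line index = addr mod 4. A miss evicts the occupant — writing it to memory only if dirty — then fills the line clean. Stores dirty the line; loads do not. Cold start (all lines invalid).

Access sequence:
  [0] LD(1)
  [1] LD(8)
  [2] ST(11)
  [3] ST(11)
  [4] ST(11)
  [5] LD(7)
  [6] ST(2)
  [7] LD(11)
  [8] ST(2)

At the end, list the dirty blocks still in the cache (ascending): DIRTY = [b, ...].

DIRTY = [2]

0: R B1 → L1 miss [-]
1: R B8 → L0 miss [-]
2: W B11 → L3 miss [D]
3: W B11 → L3 hit [D]
4: W B11 → L3 hit [D]
5: R B7 → L3 miss wb→B11 [-]
6: W B2 → L2 miss [D]
7: R B11 → L3 miss [-]
8: W B2 → L2 hit [D]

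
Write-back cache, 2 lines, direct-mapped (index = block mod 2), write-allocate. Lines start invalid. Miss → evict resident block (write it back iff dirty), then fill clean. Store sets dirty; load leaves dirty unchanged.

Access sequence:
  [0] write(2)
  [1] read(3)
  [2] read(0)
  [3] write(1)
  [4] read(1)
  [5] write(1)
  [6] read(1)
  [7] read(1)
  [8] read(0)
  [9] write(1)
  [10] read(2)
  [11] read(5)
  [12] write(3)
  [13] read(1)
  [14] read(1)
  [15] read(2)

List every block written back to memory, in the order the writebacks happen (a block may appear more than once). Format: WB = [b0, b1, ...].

WB = [2, 1, 3]

0: W B2 -> L0 miss  d=D]
1: R B3 -> L1 miss  d=-]
2: R B0 -> L0 miss wb->B2  d=-]
3: W B1 -> L1 miss  d=D]
4: R B1 -> L1 hit  d=D]
5: W B1 -> L1 hit  d=D]
6: R B1 -> L1 hit  d=D]
7: R B1 -> L1 hit  d=D]
8: R B0 -> L0 hit  d=-]
9: W B1 -> L1 hit  d=D]
10: R B2 -> L0 miss  d=-]
11: R B5 -> L1 miss wb->B1  d=-]
12: W B3 -> L1 miss  d=D]
13: R B1 -> L1 miss wb->B3  d=-]
14: R B1 -> L1 hit  d=-]
15: R B2 -> L0 hit  d=-]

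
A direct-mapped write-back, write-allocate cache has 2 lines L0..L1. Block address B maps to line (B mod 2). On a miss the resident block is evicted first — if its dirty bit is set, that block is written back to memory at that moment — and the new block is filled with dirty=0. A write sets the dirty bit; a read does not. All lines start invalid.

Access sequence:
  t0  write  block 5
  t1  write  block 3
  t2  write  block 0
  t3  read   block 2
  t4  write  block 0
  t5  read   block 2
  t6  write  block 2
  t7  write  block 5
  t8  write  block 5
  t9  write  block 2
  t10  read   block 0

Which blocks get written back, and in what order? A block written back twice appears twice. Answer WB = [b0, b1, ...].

0: W B5 → L1 miss [D]
1: W B3 → L1 miss wb→B5 [D]
2: W B0 → L0 miss [D]
3: R B2 → L0 miss wb→B0 [-]
4: W B0 → L0 miss [D]
5: R B2 → L0 miss wb→B0 [-]
6: W B2 → L0 hit [D]
7: W B5 → L1 miss wb→B3 [D]
8: W B5 → L1 hit [D]
9: W B2 → L0 hit [D]
10: R B0 → L0 miss wb→B2 [-]

WB = [5, 0, 0, 3, 2]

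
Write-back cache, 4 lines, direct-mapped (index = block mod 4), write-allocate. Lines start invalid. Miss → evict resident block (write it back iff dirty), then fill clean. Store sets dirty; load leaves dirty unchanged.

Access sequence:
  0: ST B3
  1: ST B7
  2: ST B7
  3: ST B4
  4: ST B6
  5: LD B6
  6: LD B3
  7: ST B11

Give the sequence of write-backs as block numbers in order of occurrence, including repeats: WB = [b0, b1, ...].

  0 | W B3 → L3 miss [D]
  1 | W B7 → L3 miss wb→B3 [D]
  2 | W B7 → L3 hit [D]
  3 | W B4 → L0 miss [D]
  4 | W B6 → L2 miss [D]
  5 | R B6 → L2 hit [D]
  6 | R B3 → L3 miss wb→B7 [-]
  7 | W B11 → L3 miss [D]

WB = [3, 7]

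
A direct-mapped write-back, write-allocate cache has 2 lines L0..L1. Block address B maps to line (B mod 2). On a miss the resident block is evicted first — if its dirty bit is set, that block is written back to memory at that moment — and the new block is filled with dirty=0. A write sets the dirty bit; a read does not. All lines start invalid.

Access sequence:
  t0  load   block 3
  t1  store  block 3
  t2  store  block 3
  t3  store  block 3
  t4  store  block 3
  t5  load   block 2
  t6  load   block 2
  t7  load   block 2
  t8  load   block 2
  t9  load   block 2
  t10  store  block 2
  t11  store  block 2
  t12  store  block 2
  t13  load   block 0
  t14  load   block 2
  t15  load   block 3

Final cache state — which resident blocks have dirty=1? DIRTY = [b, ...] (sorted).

0: R B3 → L1 miss [-]
1: W B3 → L1 hit [D]
2: W B3 → L1 hit [D]
3: W B3 → L1 hit [D]
4: W B3 → L1 hit [D]
5: R B2 → L0 miss [-]
6: R B2 → L0 hit [-]
7: R B2 → L0 hit [-]
8: R B2 → L0 hit [-]
9: R B2 → L0 hit [-]
10: W B2 → L0 hit [D]
11: W B2 → L0 hit [D]
12: W B2 → L0 hit [D]
13: R B0 → L0 miss wb→B2 [-]
14: R B2 → L0 miss [-]
15: R B3 → L1 hit [D]

DIRTY = [3]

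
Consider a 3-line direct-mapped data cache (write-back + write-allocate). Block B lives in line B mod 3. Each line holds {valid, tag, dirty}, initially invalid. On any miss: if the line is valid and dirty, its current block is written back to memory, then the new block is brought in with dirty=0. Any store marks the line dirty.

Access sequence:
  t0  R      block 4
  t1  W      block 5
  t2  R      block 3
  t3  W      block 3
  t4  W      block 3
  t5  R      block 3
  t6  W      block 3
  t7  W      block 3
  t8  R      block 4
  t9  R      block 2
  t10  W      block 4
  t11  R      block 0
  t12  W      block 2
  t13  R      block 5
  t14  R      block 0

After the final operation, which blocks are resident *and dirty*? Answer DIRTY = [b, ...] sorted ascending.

DIRTY = [4]

  0 | R B4 → L1 miss [-]
  1 | W B5 → L2 miss [D]
  2 | R B3 → L0 miss [-]
  3 | W B3 → L0 hit [D]
  4 | W B3 → L0 hit [D]
  5 | R B3 → L0 hit [D]
  6 | W B3 → L0 hit [D]
  7 | W B3 → L0 hit [D]
  8 | R B4 → L1 hit [-]
  9 | R B2 → L2 miss wb→B5 [-]
  10 | W B4 → L1 hit [D]
  11 | R B0 → L0 miss wb→B3 [-]
  12 | W B2 → L2 hit [D]
  13 | R B5 → L2 miss wb→B2 [-]
  14 | R B0 → L0 hit [-]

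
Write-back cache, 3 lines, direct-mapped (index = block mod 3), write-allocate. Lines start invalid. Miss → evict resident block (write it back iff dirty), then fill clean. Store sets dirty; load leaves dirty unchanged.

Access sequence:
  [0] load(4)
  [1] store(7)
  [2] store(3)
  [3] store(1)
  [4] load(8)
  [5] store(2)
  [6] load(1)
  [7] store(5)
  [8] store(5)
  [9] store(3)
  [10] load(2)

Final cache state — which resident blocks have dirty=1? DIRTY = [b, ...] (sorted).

DIRTY = [1, 3]

0: R B4 → L1 miss [-]
1: W B7 → L1 miss [D]
2: W B3 → L0 miss [D]
3: W B1 → L1 miss wb→B7 [D]
4: R B8 → L2 miss [-]
5: W B2 → L2 miss [D]
6: R B1 → L1 hit [D]
7: W B5 → L2 miss wb→B2 [D]
8: W B5 → L2 hit [D]
9: W B3 → L0 hit [D]
10: R B2 → L2 miss wb→B5 [-]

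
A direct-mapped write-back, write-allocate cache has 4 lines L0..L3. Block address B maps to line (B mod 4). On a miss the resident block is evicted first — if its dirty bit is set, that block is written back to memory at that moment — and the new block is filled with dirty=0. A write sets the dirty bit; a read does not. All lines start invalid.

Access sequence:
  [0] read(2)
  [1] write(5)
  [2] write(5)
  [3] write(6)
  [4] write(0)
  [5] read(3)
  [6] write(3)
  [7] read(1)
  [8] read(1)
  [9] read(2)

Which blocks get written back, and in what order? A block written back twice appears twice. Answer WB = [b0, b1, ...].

0: R B2 -> L2 miss  d=-]
1: W B5 -> L1 miss  d=D]
2: W B5 -> L1 hit  d=D]
3: W B6 -> L2 miss  d=D]
4: W B0 -> L0 miss  d=D]
5: R B3 -> L3 miss  d=-]
6: W B3 -> L3 hit  d=D]
7: R B1 -> L1 miss wb->B5  d=-]
8: R B1 -> L1 hit  d=-]
9: R B2 -> L2 miss wb->B6  d=-]

WB = [5, 6]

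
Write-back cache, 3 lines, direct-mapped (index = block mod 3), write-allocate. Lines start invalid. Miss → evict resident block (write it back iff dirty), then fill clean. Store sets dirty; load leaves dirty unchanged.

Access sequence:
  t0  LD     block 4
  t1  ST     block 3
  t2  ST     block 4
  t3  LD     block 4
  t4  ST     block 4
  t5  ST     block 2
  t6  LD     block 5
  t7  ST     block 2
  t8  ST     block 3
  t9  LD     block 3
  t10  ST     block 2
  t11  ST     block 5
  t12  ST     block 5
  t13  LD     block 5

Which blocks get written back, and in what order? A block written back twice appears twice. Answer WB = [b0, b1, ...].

0: R B4 → L1 miss [-]
1: W B3 → L0 miss [D]
2: W B4 → L1 hit [D]
3: R B4 → L1 hit [D]
4: W B4 → L1 hit [D]
5: W B2 → L2 miss [D]
6: R B5 → L2 miss wb→B2 [-]
7: W B2 → L2 miss [D]
8: W B3 → L0 hit [D]
9: R B3 → L0 hit [D]
10: W B2 → L2 hit [D]
11: W B5 → L2 miss wb→B2 [D]
12: W B5 → L2 hit [D]
13: R B5 → L2 hit [D]

WB = [2, 2]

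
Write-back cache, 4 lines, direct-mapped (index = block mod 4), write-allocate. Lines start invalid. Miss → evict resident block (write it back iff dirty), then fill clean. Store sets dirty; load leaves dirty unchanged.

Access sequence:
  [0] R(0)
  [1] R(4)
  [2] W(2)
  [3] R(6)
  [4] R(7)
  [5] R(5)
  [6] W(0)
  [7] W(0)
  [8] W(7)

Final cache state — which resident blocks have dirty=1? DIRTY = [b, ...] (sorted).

DIRTY = [0, 7]

0: R B0 -> L0 miss  d=-]
1: R B4 -> L0 miss  d=-]
2: W B2 -> L2 miss  d=D]
3: R B6 -> L2 miss wb->B2  d=-]
4: R B7 -> L3 miss  d=-]
5: R B5 -> L1 miss  d=-]
6: W B0 -> L0 miss  d=D]
7: W B0 -> L0 hit  d=D]
8: W B7 -> L3 hit  d=D]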